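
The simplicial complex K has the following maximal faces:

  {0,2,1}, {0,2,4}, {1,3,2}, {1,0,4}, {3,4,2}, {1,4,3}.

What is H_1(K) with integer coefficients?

H_1 = 0.

Take the total order 0 < 1 < 2 < 3 < 4 on the vertex set. Then K (dimension 2) consists of the simplices:

  0-simplices (5): [0], [1], [2], [3], [4]
  1-simplices (9): [0,1], [0,2], [0,4], [1,2], [1,3], [1,4], [2,3], [2,4], [3,4]
  2-simplices (6): [0,1,2], [0,1,4], [0,2,4], [1,2,3], [1,3,4], [2,3,4]

so the chain groups are C_0 ≅ Z^5, C_1 ≅ Z^9, C_2 ≅ Z^6.

∂_1: C_1 → C_0 sends each edge [p,q] (with p < q) to q − p.
The resulting 5×9 matrix has rank 4, and its Smith normal form has invariant factors (1,1,1,1).

∂_2: C_2 → C_1 acts by ∂[p,q,r] = [q,r] − [p,r] + [p,q]. For instance
  ∂[0,1,4] = [1,4] − [0,4] + [0,1],
  ∂[1,3,4] = [3,4] − [1,4] + [1,3].
The 9×6 boundary matrix has rank 5 and Smith normal form diag(1,1,1,1,1).

Computing H_k = (kernel of ∂_k) / (image of ∂_{k+1}):

  H_1: rank ker ∂_1 − rank ∂_2 = (9 − 4) − 5 = 0, and the invariant factors of ∂_2 are all 1, so H_1 ≅ 0.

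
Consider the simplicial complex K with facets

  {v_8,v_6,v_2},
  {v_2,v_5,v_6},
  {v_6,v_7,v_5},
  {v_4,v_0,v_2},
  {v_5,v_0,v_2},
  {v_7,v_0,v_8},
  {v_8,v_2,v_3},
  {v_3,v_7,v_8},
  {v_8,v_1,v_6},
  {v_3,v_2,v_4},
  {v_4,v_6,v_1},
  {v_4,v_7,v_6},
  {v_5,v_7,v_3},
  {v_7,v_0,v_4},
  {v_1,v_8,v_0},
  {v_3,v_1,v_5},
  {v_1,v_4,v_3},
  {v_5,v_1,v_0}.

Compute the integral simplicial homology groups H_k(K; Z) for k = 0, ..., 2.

We work with the vertex ordering v_0 < v_1 < v_2 < v_3 < v_4 < v_5 < v_6 < v_7 < v_8. The simplices of K, each written with vertices in increasing order, are:

  0-simplices (9): [v_0], [v_1], [v_2], [v_3], [v_4], [v_5], [v_6], [v_7], [v_8]
  1-simplices (27): (27 of them)
  2-simplices (18): (18 of them)

giving chain groups C_0 ≅ Z^9, C_1 ≅ Z^27, C_2 ≅ Z^18.

Boundary ∂_1: C_1 → C_0 sends each edge [p,q] (with p < q) to q − p. For instance
  ∂[v_1,v_4] = [v_4] − [v_1].
As a 9×27 matrix over Z this has rank 8, with invariant factors (1,1,1,1,1,1,1,1).

Boundary ∂_2: C_2 → C_1 acts by ∂[p,q,r] = [q,r] − [p,r] + [p,q]. For instance
  ∂[v_1,v_3,v_4] = [v_3,v_4] − [v_1,v_4] + [v_1,v_3],
  ∂[v_2,v_6,v_8] = [v_6,v_8] − [v_2,v_8] + [v_2,v_6].
The resulting 27×18 matrix has rank 17, and its Smith normal form has invariant factors (1,1,1,1,1,1,1,1,1,1,1,1,1,1,1,1,1).

From H_k ≅ ker(∂_k) / im(∂_{k+1}) we obtain:

  H_0: rank C_0 − rank ∂_1 = 9 − 8 = 1, and the invariant factors of ∂_1 are all 1, so H_0 ≅ Z.
  H_1: rank ker ∂_1 − rank ∂_2 = (27 − 8) − 17 = 2, and the invariant factors of ∂_2 are all 1, so H_1 ≅ Z^2.
  H_2: rank ker ∂_2 − rank ∂_3 = (18 − 17) − 0 = 1, and there is no ∂_3, so H_2 ≅ Z.

H_0 = Z,  H_1 = Z^2,  H_2 = Z.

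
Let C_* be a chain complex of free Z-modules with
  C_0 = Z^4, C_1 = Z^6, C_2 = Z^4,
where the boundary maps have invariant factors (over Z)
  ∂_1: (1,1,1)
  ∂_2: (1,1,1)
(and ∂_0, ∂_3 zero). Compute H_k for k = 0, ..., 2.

H_0: b_0 = 4 − 0 − 3 = 1; torsion from ∂_1 factors > 1: none. So H_0 ≅ Z.
H_1: b_1 = 6 − 3 − 3 = 0; torsion from ∂_2 factors > 1: none. So H_1 ≅ 0.
H_2: b_2 = 4 − 3 − 0 = 1; torsion from ∂_3 factors > 1: none. So H_2 ≅ Z.

H_0 ≅ Z,  H_1 = 0,  H_2 ≅ Z.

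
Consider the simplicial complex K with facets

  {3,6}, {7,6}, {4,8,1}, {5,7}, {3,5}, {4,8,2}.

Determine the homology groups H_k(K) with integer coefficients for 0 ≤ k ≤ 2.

Take the total order 1 < 2 < 3 < 4 < 5 < 6 < 7 < 8 on the vertex set. Then K (dimension 2) consists of the simplices:

  0-simplices (8): [1], [2], [3], [4], [5], [6], [7], [8]
  1-simplices (9): [1,4], [1,8], [2,4], [2,8], [3,5], [3,6], [4,8], [5,7], [6,7]
  2-simplices (2): [1,4,8], [2,4,8]

giving chain groups C_0 ≅ Z^8, C_1 ≅ Z^9, C_2 ≅ Z^2.

Boundary ∂_1: C_1 → C_0 sends each edge [p,q] (with p < q) to q − p. For instance
  ∂[5,7] = [7] − [5].
As a 8×9 matrix over Z this has rank 6, with invariant factors (1,1,1,1,1,1).

∂_2: C_2 → C_1 maps a triangle to the signed sum of its edges. For instance
  ∂[1,4,8] = [4,8] − [1,8] + [1,4],
  ∂[2,4,8] = [4,8] − [2,8] + [2,4].
The 9×2 boundary matrix has rank 2 and Smith normal form diag(1,1).

From H_k ≅ ker(∂_k) / im(∂_{k+1}) we obtain:

  H_0: rank C_0 − rank ∂_1 = 8 − 6 = 2, and the invariant factors of ∂_1 are all 1, so H_0 = Z^2.
  H_1: rank ker ∂_1 − rank ∂_2 = (9 − 6) − 2 = 1, and the invariant factors of ∂_2 are all 1, so H_1 = Z.
  H_2: rank ker ∂_2 − rank ∂_3 = (2 − 2) − 0 = 0, and there is no ∂_3, so H_2 = 0.

As a check, the Euler characteristic is 8 − 9 + 2 = 1, which agrees with 2 − 1 + 0 = 1.

H_0 ≅ Z^2,  H_1 ≅ Z,  H_2 = 0.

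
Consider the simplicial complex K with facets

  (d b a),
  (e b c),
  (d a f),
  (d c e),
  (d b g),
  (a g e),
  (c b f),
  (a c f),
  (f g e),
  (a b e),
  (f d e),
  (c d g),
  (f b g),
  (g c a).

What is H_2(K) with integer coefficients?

K has 7 vertices, 21 edges, 14 triangles.
rank ∂_2 = 13, rank ∂_3 = 0 ⇒ b_2 = 14 − 13 − 0 = 1. So H_2 = Z.

H_2 = Z.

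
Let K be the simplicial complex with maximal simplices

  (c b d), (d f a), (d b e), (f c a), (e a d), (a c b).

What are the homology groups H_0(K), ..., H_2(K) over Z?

Take the total order a < b < c < d < e < f on the vertex set. Then K (dimension 2) consists of the simplices:

  0-simplices (6): a, b, c, d, e, f
  1-simplices (12): ab, ac, ad, ae, af, bc, bd, be, cd, cf, de, df
  2-simplices (6): abc, acf, ade, adf, bcd, bde

giving chain groups C_0 ≅ Z^6, C_1 ≅ Z^12, C_2 ≅ Z^6.

∂_1: C_1 → C_0 sends each edge [p,q] (with p < q) to q − p.
The 6×12 boundary matrix has rank 5 and Smith normal form diag(1,1,1,1,1).

Boundary ∂_2: C_2 → C_1 sends each 2-simplex [p,q,r] to [q,r] − [p,r] + [p,q]. For instance
  ∂abc = bc − ac + ab,
  ∂bde = de − be + bd.
The resulting 12×6 matrix has rank 6, and its Smith normal form has invariant factors (1,1,1,1,1,1).

From H_k ≅ ker(∂_k) / im(∂_{k+1}) we obtain:

  H_0: rank C_0 − rank ∂_1 = 6 − 5 = 1, and the invariant factors of ∂_1 are all 1, so H_0 = Z.
  H_1: rank ker ∂_1 − rank ∂_2 = (12 − 5) − 6 = 1, and the invariant factors of ∂_2 are all 1, so H_1 = Z.
  H_2: rank ker ∂_2 − rank ∂_3 = (6 − 6) − 0 = 0, and there is no ∂_3, so H_2 = 0.

H_0 ≅ Z,  H_1 ≅ Z,  H_2 = 0.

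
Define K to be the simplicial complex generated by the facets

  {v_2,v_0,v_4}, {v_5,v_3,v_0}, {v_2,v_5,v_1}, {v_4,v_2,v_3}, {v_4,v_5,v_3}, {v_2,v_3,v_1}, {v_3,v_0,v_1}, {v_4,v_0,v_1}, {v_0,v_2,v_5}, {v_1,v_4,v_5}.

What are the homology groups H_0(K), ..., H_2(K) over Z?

H_0 = Z,  H_1 = Z/2,  H_2 = 0.

K has 6 vertices, 15 edges, 10 triangles.
rank ∂_0 = 0, rank ∂_1 = 5 ⇒ b_0 = 6 − 0 − 5 = 1; all invariant factors of ∂_1 are 1 so no torsion. So H_0 ≅ Z.
rank ∂_1 = 5, rank ∂_2 = 10 ⇒ b_1 = 15 − 5 − 10 = 0; ∂_2 has invariant factor(s) [2] giving torsion. So H_1 ≅ Z/2.
rank ∂_2 = 10, rank ∂_3 = 0 ⇒ b_2 = 10 − 10 − 0 = 0. So H_2 ≅ 0.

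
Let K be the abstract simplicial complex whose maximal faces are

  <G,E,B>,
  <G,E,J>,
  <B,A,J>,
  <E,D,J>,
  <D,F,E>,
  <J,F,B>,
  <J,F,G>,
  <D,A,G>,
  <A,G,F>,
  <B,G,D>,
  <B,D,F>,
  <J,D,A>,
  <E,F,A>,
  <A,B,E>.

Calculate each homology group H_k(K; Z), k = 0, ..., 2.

H_0 = Z,  H_1 = Z^2,  H_2 = Z.

Fix the vertex order A < B < D < E < F < G < J and write every simplex with vertices in increasing order. Then dim K = 2 and the simplices of K are:

  0-simplices (7): A, B, D, E, F, G, J
  1-simplices (21): AB, AD, AE, AF, AG, AJ, BD, BE, BF, BG, BJ, DE, DF, DG, DJ, EF, EG, EJ, FG, FJ, GJ
  2-simplices (14): ABE, ABJ, ADG, ADJ, AEF, AFG, BDF, BDG, BEG, BFJ, DEF, DEJ, EGJ, FGJ

so the chain groups are C_0 ≅ Z^7, C_1 ≅ Z^21, C_2 ≅ Z^14.

∂_1: C_1 → C_0 sends each edge [p,q] (with p < q) to q − p. For instance
  ∂BG = G − B.
The resulting 7×21 matrix has rank 6, and its Smith normal form has invariant factors (1,1,1,1,1,1).

∂_2: C_2 → C_1 maps a triangle to the signed sum of its edges. For instance
  ∂ADG = DG − AG + AD,
  ∂FGJ = GJ − FJ + FG.
This gives a 21×14 integer matrix of rank 13; reducing to Smith normal form yields diagonal entries (1,1,1,1,1,1,1,1,1,1,1,1,1).

From H_k ≅ ker(∂_k) / im(∂_{k+1}) we obtain:

  H_0: rank C_0 − rank ∂_1 = 7 − 6 = 1, and the invariant factors of ∂_1 are all 1, so H_0 ≅ Z.
  H_1: rank ker ∂_1 − rank ∂_2 = (21 − 6) − 13 = 2, and the invariant factors of ∂_2 are all 1, so H_1 ≅ Z^2.
  H_2: rank ker ∂_2 − rank ∂_3 = (14 − 13) − 0 = 1, and there is no ∂_3, so H_2 ≅ Z.

(K is a triangulation of the torus T^2.)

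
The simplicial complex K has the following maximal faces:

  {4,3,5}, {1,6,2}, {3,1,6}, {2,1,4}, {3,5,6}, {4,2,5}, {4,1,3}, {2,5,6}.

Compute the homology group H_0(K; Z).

H_0 ≅ Z.

Take the total order 1 < 2 < 3 < 4 < 5 < 6 on the vertex set. Then K (dimension 2) consists of the simplices:

  0-simplices (6): [1], [2], [3], [4], [5], [6]
  1-simplices (12): [1,2], [1,3], [1,4], [1,6], [2,4], [2,5], [2,6], [3,4], [3,5], [3,6], [4,5], [5,6]
  2-simplices (8): [1,2,4], [1,2,6], [1,3,4], [1,3,6], [2,4,5], [2,5,6], [3,4,5], [3,5,6]

Hence C_0 ≅ Z^6, C_1 ≅ Z^12, C_2 ≅ Z^8.

∂_1: C_1 → C_0 maps an edge to its endpoints' difference, ∂[p,q] = q − p. For instance
  ∂[2,6] = [6] − [2].
This gives a 6×12 integer matrix of rank 5; reducing to Smith normal form yields diagonal entries (1,1,1,1,1).

∂_2: C_2 → C_1 acts by ∂[p,q,r] = [q,r] − [p,r] + [p,q]. For instance
  ∂[1,2,6] = [2,6] − [1,6] + [1,2],
  ∂[1,3,6] = [3,6] − [1,6] + [1,3].
The resulting 12×8 matrix has rank 7, and its Smith normal form has invariant factors (1,1,1,1,1,1,1).

From H_k ≅ ker(∂_k) / im(∂_{k+1}) we obtain:

  H_0: rank C_0 − rank ∂_1 = 6 − 5 = 1, and the invariant factors of ∂_1 are all 1, so H_0 ≅ Z.

(K is a triangulation of the 2-sphere S^2.)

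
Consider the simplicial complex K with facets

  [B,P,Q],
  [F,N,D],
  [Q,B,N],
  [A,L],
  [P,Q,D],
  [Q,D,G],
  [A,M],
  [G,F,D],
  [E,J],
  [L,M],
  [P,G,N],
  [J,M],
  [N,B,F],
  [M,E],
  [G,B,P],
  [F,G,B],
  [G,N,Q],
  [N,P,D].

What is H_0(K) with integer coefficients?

H_0 = Z^2.

Fix the vertex order A < B < D < E < F < G < J < L < M < N < P < Q and write every simplex with vertices in increasing order. Then dim K = 2 and the simplices of K are:

  0-simplices (12): A, B, D, E, F, G, J, L, M, N, P, Q
  1-simplices (24): AL, AM, BF, BG, BN, BP, BQ, DF, DG, DN, DP, DQ, EJ, EM, FG, FN, GN, GP, GQ, JM, LM, NP, NQ, PQ
  2-simplices (12): BFG, BFN, BGP, BNQ, BPQ, DFG, DFN, DGQ, DNP, DPQ, GNP, GNQ

giving chain groups C_0 ≅ Z^12, C_1 ≅ Z^24, C_2 ≅ Z^12.

The boundary map ∂_1: C_1 → C_0 sends each edge [p,q] (with p < q) to q − p. For instance
  ∂EJ = J − E.
The 12×24 boundary matrix has rank 10 and Smith normal form diag(1,1,1,1,1,1,1,1,1,1).

∂_2: C_2 → C_1 maps a triangle to the signed sum of its edges. For instance
  ∂DFG = FG − DG + DF,
  ∂BGP = GP − BP + BG.
The resulting 24×12 matrix has rank 12, and its Smith normal form has invariant factors (1,1,1,1,1,1,1,1,1,1,1,2).

Now H_k = ker ∂_k / im ∂_{k+1}, so:

  H_0: rank C_0 − rank ∂_1 = 12 − 10 = 2, and the invariant factors of ∂_1 are all 1, so H_0 ≅ Z^2.

(K is a triangulation of the disjoint union of a wedge of 2 circles and the real projective plane RP^2.)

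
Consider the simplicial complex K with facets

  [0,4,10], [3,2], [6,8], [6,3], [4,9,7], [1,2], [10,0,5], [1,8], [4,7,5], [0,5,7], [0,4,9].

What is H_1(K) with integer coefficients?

H_1 = Z^2.

Fix the vertex order 0 < 1 < 2 < 3 < 4 < 5 < 6 < 7 < 8 < 9 < 10 and write every simplex with vertices in increasing order. Then dim K = 2 and the simplices of K are:

  0-simplices (11): [0], [1], [2], [3], [4], [5], [6], [7], [8], [9], [10]
  1-simplices (17): [0,4], [0,5], [0,7], [0,9], [0,10], [1,2], [1,8], [2,3], [3,6], [4,5], [4,7], [4,9], [4,10], [5,7], [5,10], [6,8], [7,9]
  2-simplices (6): [0,4,9], [0,4,10], [0,5,7], [0,5,10], [4,5,7], [4,7,9]

Hence C_0 ≅ Z^11, C_1 ≅ Z^17, C_2 ≅ Z^6.

Boundary ∂_1: C_1 → C_0 sends each edge [p,q] (with p < q) to q − p.
This gives a 11×17 integer matrix of rank 9; reducing to Smith normal form yields diagonal entries (1,1,1,1,1,1,1,1,1).

∂_2: C_2 → C_1 acts by ∂[p,q,r] = [q,r] − [p,r] + [p,q]. For instance
  ∂[0,4,9] = [4,9] − [0,9] + [0,4],
  ∂[4,5,7] = [5,7] − [4,7] + [4,5].
The resulting 17×6 matrix has rank 6, and its Smith normal form has invariant factors (1,1,1,1,1,1).

Now H_k = ker ∂_k / im ∂_{k+1}, so:

  H_1: rank ker ∂_1 − rank ∂_2 = (17 − 9) − 6 = 2, and the invariant factors of ∂_2 are all 1, so H_1 ≅ Z^2.

(K is a triangulation of the disjoint union of the cylinder S^1 x I and the circle S^1.)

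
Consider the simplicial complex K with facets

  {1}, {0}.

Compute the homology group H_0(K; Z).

Take the total order 0 < 1 on the vertex set. Then K (dimension 0) consists of the simplices:

  0-simplices (2): [0], [1]

so the chain groups are C_0 ≅ Z^2.

From H_k ≅ ker(∂_k) / im(∂_{k+1}) we obtain:

  H_0: rank C_0 − rank ∂_1 = 2 − 0 = 2, and there is no ∂_1, so H_0 ≅ Z^2.

H_0 = Z^2.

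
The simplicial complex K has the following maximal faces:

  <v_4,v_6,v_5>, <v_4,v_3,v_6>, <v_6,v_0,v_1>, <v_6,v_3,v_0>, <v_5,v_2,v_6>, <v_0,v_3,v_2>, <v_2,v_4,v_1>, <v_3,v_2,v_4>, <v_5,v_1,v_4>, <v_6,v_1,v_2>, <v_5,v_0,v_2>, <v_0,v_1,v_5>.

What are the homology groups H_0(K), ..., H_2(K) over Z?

H_0 = Z,  H_1 = Z_2,  H_2 = 0.

Take the total order v_0 < v_1 < v_2 < v_3 < v_4 < v_5 < v_6 on the vertex set. Then K (dimension 2) consists of the simplices:

  0-simplices (7): [v_0], [v_1], [v_2], [v_3], [v_4], [v_5], [v_6]
  1-simplices (18): (18 of them)
  2-simplices (12): (12 of them)

Hence C_0 ≅ Z^7, C_1 ≅ Z^18, C_2 ≅ Z^12.

∂_1: C_1 → C_0 sends each edge [p,q] (with p < q) to q − p.
As a 7×18 matrix over Z this has rank 6, with invariant factors (1,1,1,1,1,1).

Boundary ∂_2: C_2 → C_1 acts by ∂[p,q,r] = [q,r] − [p,r] + [p,q]. For instance
  ∂[v_1,v_2,v_4] = [v_2,v_4] − [v_1,v_4] + [v_1,v_2],
  ∂[v_0,v_1,v_6] = [v_1,v_6] − [v_0,v_6] + [v_0,v_1].
The resulting 18×12 matrix has rank 12, and its Smith normal form has invariant factors (1,1,1,1,1,1,1,1,1,1,1,2).

Now H_k = ker ∂_k / im ∂_{k+1}, so:

  H_0: rank C_0 − rank ∂_1 = 7 − 6 = 1, and the invariant factors of ∂_1 are all 1, so H_0 ≅ Z.
  H_1: rank ker ∂_1 − rank ∂_2 = (18 − 6) − 12 = 0, and ∂_2 has invariant factor 2 > 1, so H_1 ≅ Z_2.
  H_2: rank ker ∂_2 − rank ∂_3 = (12 − 12) − 0 = 0, and there is no ∂_3, so H_2 ≅ 0.

As a check, the Euler characteristic is 7 − 18 + 12 = 1, which agrees with 1 − 0 + 0 = 1.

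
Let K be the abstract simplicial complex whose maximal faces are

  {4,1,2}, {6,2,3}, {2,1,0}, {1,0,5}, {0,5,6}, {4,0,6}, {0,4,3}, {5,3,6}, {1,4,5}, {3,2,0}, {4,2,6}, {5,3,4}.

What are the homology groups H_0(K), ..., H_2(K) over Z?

H_0 = Z,  H_1 = Z/2,  H_2 = 0.

Order the vertices as 0 < 1 < 2 < 3 < 4 < 5 < 6. Listing each simplex with vertices in this order, K has dimension 2 with simplices:

  0-simplices (7): [0], [1], [2], [3], [4], [5], [6]
  1-simplices (18): [0,1], [0,2], [0,3], [0,4], [0,5], [0,6], [1,2], [1,4], [1,5], [2,3], [2,4], [2,6], [3,4], [3,5], [3,6], [4,5], [4,6], [5,6]
  2-simplices (12): [0,1,2], [0,1,5], [0,2,3], [0,3,4], [0,4,6], [0,5,6], [1,2,4], [1,4,5], [2,3,6], [2,4,6], [3,4,5], [3,5,6]

Hence C_0 ≅ Z^7, C_1 ≅ Z^18, C_2 ≅ Z^12.

∂_1: C_1 → C_0 sends each edge [p,q] (with p < q) to q − p. For instance
  ∂[2,3] = [3] − [2].
The resulting 7×18 matrix has rank 6, and its Smith normal form has invariant factors (1,1,1,1,1,1).

∂_2: C_2 → C_1 maps a triangle to the signed sum of its edges. For instance
  ∂[0,4,6] = [4,6] − [0,6] + [0,4],
  ∂[3,5,6] = [5,6] − [3,6] + [3,5].
The 18×12 boundary matrix has rank 12 and Smith normal form diag(1,1,1,1,1,1,1,1,1,1,1,2).

From H_k ≅ ker(∂_k) / im(∂_{k+1}) we obtain:

  H_0: rank C_0 − rank ∂_1 = 7 − 6 = 1, and the invariant factors of ∂_1 are all 1, so H_0 = Z.
  H_1: rank ker ∂_1 − rank ∂_2 = (18 − 6) − 12 = 0, and ∂_2 has invariant factor 2 > 1, so H_1 = Z/2.
  H_2: rank ker ∂_2 − rank ∂_3 = (12 − 12) − 0 = 0, and there is no ∂_3, so H_2 = 0.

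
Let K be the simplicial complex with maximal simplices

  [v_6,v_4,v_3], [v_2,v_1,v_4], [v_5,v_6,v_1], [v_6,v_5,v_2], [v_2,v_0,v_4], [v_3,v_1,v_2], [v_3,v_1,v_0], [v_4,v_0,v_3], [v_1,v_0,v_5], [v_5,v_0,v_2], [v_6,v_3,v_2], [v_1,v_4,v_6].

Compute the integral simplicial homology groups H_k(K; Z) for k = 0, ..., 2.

Order the vertices as v_0 < v_1 < v_2 < v_3 < v_4 < v_5 < v_6. Listing each simplex with vertices in this order, K has dimension 2 with simplices:

  0-simplices (7): [v_0], [v_1], [v_2], [v_3], [v_4], [v_5], [v_6]
  1-simplices (18): (18 of them)
  2-simplices (12): (12 of them)

Hence C_0 ≅ Z^7, C_1 ≅ Z^18, C_2 ≅ Z^12.

The boundary map ∂_1: C_1 → C_0 sends each edge [p,q] (with p < q) to q − p.
The resulting 7×18 matrix has rank 6, and its Smith normal form has invariant factors (1,1,1,1,1,1).

The boundary map ∂_2: C_2 → C_1 acts by ∂[p,q,r] = [q,r] − [p,r] + [p,q]. For instance
  ∂[v_1,v_5,v_6] = [v_5,v_6] − [v_1,v_6] + [v_1,v_5],
  ∂[v_2,v_3,v_6] = [v_3,v_6] − [v_2,v_6] + [v_2,v_3].
The 18×12 boundary matrix has rank 12 and Smith normal form diag(1,1,1,1,1,1,1,1,1,1,1,2).

Reading off H_k = ker ∂_k / im ∂_{k+1}:

  H_0: rank C_0 − rank ∂_1 = 7 − 6 = 1, and the invariant factors of ∂_1 are all 1, so H_0 ≅ Z.
  H_1: rank ker ∂_1 − rank ∂_2 = (18 − 6) − 12 = 0, and ∂_2 has invariant factor 2 > 1, so H_1 ≅ Z/2Z.
  H_2: rank ker ∂_2 − rank ∂_3 = (12 − 12) − 0 = 0, and there is no ∂_3, so H_2 ≅ 0.

As a check, the Euler characteristic is 7 − 18 + 12 = 1, which agrees with 1 − 0 + 0 = 1.

H_0 ≅ Z,  H_1 ≅ Z/2Z,  H_2 = 0.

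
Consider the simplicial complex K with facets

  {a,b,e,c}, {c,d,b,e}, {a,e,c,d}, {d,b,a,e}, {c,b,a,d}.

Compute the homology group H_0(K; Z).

Take the total order a < b < c < d < e on the vertex set. Then K (dimension 3) consists of the simplices:

  0-simplices (5): a, b, c, d, e
  1-simplices (10): ab, ac, ad, ae, bc, bd, be, cd, ce, de
  2-simplices (10): abc, abd, abe, acd, ace, ade, bcd, bce, bde, cde
  3-simplices (5): abcd, abce, abde, acde, bcde

Hence C_0 ≅ Z^5, C_1 ≅ Z^10, C_2 ≅ Z^10, C_3 ≅ Z^5.

Boundary ∂_1: C_1 → C_0 maps an edge to its endpoints' difference, ∂[p,q] = q − p. For instance
  ∂bc = c − b.
The 5×10 boundary matrix has rank 4 and Smith normal form diag(1,1,1,1).

The boundary map ∂_2: C_2 → C_1 acts by ∂[p,q,r] = [q,r] − [p,r] + [p,q]. For instance
  ∂bce = ce − be + bc,
  ∂bde = de − be + bd.
The resulting 10×10 matrix has rank 6, and its Smith normal form has invariant factors (1,1,1,1,1,1).

∂_3: C_3 → C_2 sends each 3-simplex σ to the alternating sum Σ_i (−1)^i (σ with its i-th vertex removed). For instance
  ∂abde = bde − ade + abe − abd,
  ∂acde = cde − ade + ace − acd.
This gives a 10×5 integer matrix of rank 4; reducing to Smith normal form yields diagonal entries (1,1,1,1).

Now H_k = ker ∂_k / im ∂_{k+1}, so:

  H_0: rank C_0 − rank ∂_1 = 5 − 4 = 1, and the invariant factors of ∂_1 are all 1, so H_0 = Z.

H_0 ≅ Z.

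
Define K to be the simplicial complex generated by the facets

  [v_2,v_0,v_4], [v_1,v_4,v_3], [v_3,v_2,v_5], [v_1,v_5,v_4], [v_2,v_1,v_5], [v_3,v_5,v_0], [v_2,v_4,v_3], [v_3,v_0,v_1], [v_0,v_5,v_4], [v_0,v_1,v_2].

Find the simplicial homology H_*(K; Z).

Order the vertices as v_0 < v_1 < v_2 < v_3 < v_4 < v_5. Listing each simplex with vertices in this order, K has dimension 2 with simplices:

  0-simplices (6): [v_0], [v_1], [v_2], [v_3], [v_4], [v_5]
  1-simplices (15): (15 of them)
  2-simplices (10): [v_0,v_1,v_2], [v_0,v_1,v_3], [v_0,v_2,v_4], [v_0,v_3,v_5], [v_0,v_4,v_5], [v_1,v_2,v_5], [v_1,v_3,v_4], [v_1,v_4,v_5], [v_2,v_3,v_4], [v_2,v_3,v_5]

Hence C_0 ≅ Z^6, C_1 ≅ Z^15, C_2 ≅ Z^10.

Boundary ∂_1: C_1 → C_0 sends each edge [p,q] (with p < q) to q − p. For instance
  ∂[v_3,v_5] = [v_5] − [v_3].
As a 6×15 matrix over Z this has rank 5, with invariant factors (1,1,1,1,1).

Boundary ∂_2: C_2 → C_1 sends each 2-simplex [p,q,r] to [q,r] − [p,r] + [p,q]. For instance
  ∂[v_2,v_3,v_5] = [v_3,v_5] − [v_2,v_5] + [v_2,v_3],
  ∂[v_0,v_4,v_5] = [v_4,v_5] − [v_0,v_5] + [v_0,v_4].
As a 15×10 matrix over Z this has rank 10, with invariant factors (1,1,1,1,1,1,1,1,1,2).

Computing H_k = (kernel of ∂_k) / (image of ∂_{k+1}):

  H_0: rank C_0 − rank ∂_1 = 6 − 5 = 1, and the invariant factors of ∂_1 are all 1, so H_0 ≅ Z.
  H_1: rank ker ∂_1 − rank ∂_2 = (15 − 5) − 10 = 0, and ∂_2 has invariant factor 2 > 1, so H_1 ≅ Z/2Z.
  H_2: rank ker ∂_2 − rank ∂_3 = (10 − 10) − 0 = 0, and there is no ∂_3, so H_2 ≅ 0.

(K is a triangulation of the real projective plane RP^2.)

H_0 ≅ Z,  H_1 ≅ Z/2Z,  H_2 = 0.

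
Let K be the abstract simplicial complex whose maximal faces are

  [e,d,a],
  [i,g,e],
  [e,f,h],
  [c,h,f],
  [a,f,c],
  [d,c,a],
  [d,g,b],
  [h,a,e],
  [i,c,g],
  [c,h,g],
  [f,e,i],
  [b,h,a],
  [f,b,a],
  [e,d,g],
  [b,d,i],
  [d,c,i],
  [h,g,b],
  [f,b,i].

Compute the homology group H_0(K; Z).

H_0 = Z.

Fix the vertex order a < b < c < d < e < f < g < h < i and write every simplex with vertices in increasing order. Then dim K = 2 and the simplices of K are:

  0-simplices (9): a, b, c, d, e, f, g, h, i
  1-simplices (27): ab, ac, ad, ae, af, ah, bd, bf, bg, bh, bi, cd, cf, cg, ch, ci, de, dg, di, ef, eg, eh, ei, fh, fi, gh, gi
  2-simplices (18): abf, abh, acd, acf, ade, aeh, bdg, bdi, bfi, bgh, cdi, cfh, cgh, cgi, deg, efh, efi, egi

giving chain groups C_0 ≅ Z^9, C_1 ≅ Z^27, C_2 ≅ Z^18.

∂_1: C_1 → C_0 is given by ∂[p,q] = [q] − [p]. For instance
  ∂fh = h − f.
The 9×27 boundary matrix has rank 8 and Smith normal form diag(1,1,1,1,1,1,1,1).

The boundary map ∂_2: C_2 → C_1 acts by ∂[p,q,r] = [q,r] − [p,r] + [p,q]. For instance
  ∂efh = fh − eh + ef,
  ∂acd = cd − ad + ac.
The 27×18 boundary matrix has rank 18 and Smith normal form diag(1,1,1,1,1,1,1,1,1,1,1,1,1,1,1,1,1,2).

Now H_k = ker ∂_k / im ∂_{k+1}, so:

  H_0: rank C_0 − rank ∂_1 = 9 − 8 = 1, and the invariant factors of ∂_1 are all 1, so H_0 = Z.

(K is a triangulation of the Klein bottle.)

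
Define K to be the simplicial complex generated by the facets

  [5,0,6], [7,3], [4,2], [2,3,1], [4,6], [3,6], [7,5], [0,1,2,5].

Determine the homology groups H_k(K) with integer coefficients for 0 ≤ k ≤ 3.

Fix the vertex order 0 < 1 < 2 < 3 < 4 < 5 < 6 < 7 and write every simplex with vertices in increasing order. Then dim K = 3 and the simplices of K are:

  0-simplices (8): [0], [1], [2], [3], [4], [5], [6], [7]
  1-simplices (15): [0,1], [0,2], [0,5], [0,6], [1,2], [1,3], [1,5], [2,3], [2,4], [2,5], [3,6], [3,7], [4,6], [5,6], [5,7]
  2-simplices (6): [0,1,2], [0,1,5], [0,2,5], [0,5,6], [1,2,3], [1,2,5]
  3-simplices (1): [0,1,2,5]

Hence C_0 ≅ Z^8, C_1 ≅ Z^15, C_2 ≅ Z^6, C_3 ≅ Z^1.

Boundary ∂_1: C_1 → C_0 is given by ∂[p,q] = [q] − [p].
As a 8×15 matrix over Z this has rank 7, with invariant factors (1,1,1,1,1,1,1).

Boundary ∂_2: C_2 → C_1 sends each 2-simplex [p,q,r] to [q,r] − [p,r] + [p,q]. For instance
  ∂[0,5,6] = [5,6] − [0,6] + [0,5],
  ∂[0,1,2] = [1,2] − [0,2] + [0,1].
As a 15×6 matrix over Z this has rank 5, with invariant factors (1,1,1,1,1).

The boundary map ∂_3: C_3 → C_2 sends each 3-simplex σ to the alternating sum Σ_i (−1)^i (σ with its i-th vertex removed). For instance
  ∂[0,1,2,5] = [1,2,5] − [0,2,5] + [0,1,5] − [0,1,2].
The resulting 6×1 matrix has rank 1, and its Smith normal form has invariant factors (1).

Computing H_k = (kernel of ∂_k) / (image of ∂_{k+1}):

  H_0: rank C_0 − rank ∂_1 = 8 − 7 = 1, and the invariant factors of ∂_1 are all 1, so H_0 = Z.
  H_1: rank ker ∂_1 − rank ∂_2 = (15 − 7) − 5 = 3, and the invariant factors of ∂_2 are all 1, so H_1 = Z^3.
  H_2: rank ker ∂_2 − rank ∂_3 = (6 − 5) − 1 = 0, and the invariant factors of ∂_3 are all 1, so H_2 = 0.
  H_3: rank ker ∂_3 − rank ∂_4 = (1 − 1) − 0 = 0, and there is no ∂_4, so H_3 = 0.

H_0 = Z,  H_1 = Z^3,  H_2 = 0,  H_3 = 0.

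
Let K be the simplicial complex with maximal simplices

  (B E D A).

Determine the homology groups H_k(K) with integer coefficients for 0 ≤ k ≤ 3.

Order the vertices as A < B < D < E. Listing each simplex with vertices in this order, K has dimension 3 with simplices:

  0-simplices (4): A, B, D, E
  1-simplices (6): AB, AD, AE, BD, BE, DE
  2-simplices (4): ABD, ABE, ADE, BDE
  3-simplices (1): ABDE

Hence C_0 ≅ Z^4, C_1 ≅ Z^6, C_2 ≅ Z^4, C_3 ≅ Z^1.

∂_1: C_1 → C_0 maps an edge to its endpoints' difference, ∂[p,q] = q − p. For instance
  ∂AE = E − A.
As a 4×6 matrix over Z this has rank 3, with invariant factors (1,1,1).

Boundary ∂_2: C_2 → C_1 maps a triangle to the signed sum of its edges. For instance
  ∂ABE = BE − AE + AB,
  ∂ABD = BD − AD + AB.
This gives a 6×4 integer matrix of rank 3; reducing to Smith normal form yields diagonal entries (1,1,1).

Boundary ∂_3: C_3 → C_2 sends each 3-simplex σ to the alternating sum Σ_i (−1)^i (σ with its i-th vertex removed). For instance
  ∂ABDE = BDE − ADE + ABE − ABD.
The resulting 4×1 matrix has rank 1, and its Smith normal form has invariant factors (1).

Reading off H_k = ker ∂_k / im ∂_{k+1}:

  H_0: rank C_0 − rank ∂_1 = 4 − 3 = 1, and the invariant factors of ∂_1 are all 1, so H_0 ≅ Z.
  H_1: rank ker ∂_1 − rank ∂_2 = (6 − 3) − 3 = 0, and the invariant factors of ∂_2 are all 1, so H_1 ≅ 0.
  H_2: rank ker ∂_2 − rank ∂_3 = (4 − 3) − 1 = 0, and the invariant factors of ∂_3 are all 1, so H_2 ≅ 0.
  H_3: rank ker ∂_3 − rank ∂_4 = (1 − 1) − 0 = 0, and there is no ∂_4, so H_3 ≅ 0.

As a check, the Euler characteristic is 4 − 6 + 4 − 1 = 1, which agrees with 1 − 0 + 0 − 0 = 1.
(K is a triangulation of the 3-simplex.)

H_0 ≅ Z,  H_1 = 0,  H_2 = 0,  H_3 = 0.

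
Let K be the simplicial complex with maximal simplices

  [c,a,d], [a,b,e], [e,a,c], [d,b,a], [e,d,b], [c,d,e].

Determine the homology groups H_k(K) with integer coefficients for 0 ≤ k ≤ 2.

H_0 ≅ Z,  H_1 = 0,  H_2 ≅ Z.

Fix the vertex order a < b < c < d < e and write every simplex with vertices in increasing order. Then dim K = 2 and the simplices of K are:

  0-simplices (5): a, b, c, d, e
  1-simplices (9): ab, ac, ad, ae, bd, be, cd, ce, de
  2-simplices (6): abd, abe, acd, ace, bde, cde

Hence C_0 ≅ Z^5, C_1 ≅ Z^9, C_2 ≅ Z^6.

∂_1: C_1 → C_0 sends each edge [p,q] (with p < q) to q − p. For instance
  ∂de = e − d.
This gives a 5×9 integer matrix of rank 4; reducing to Smith normal form yields diagonal entries (1,1,1,1).

The boundary map ∂_2: C_2 → C_1 acts by ∂[p,q,r] = [q,r] − [p,r] + [p,q]. For instance
  ∂cde = de − ce + cd,
  ∂bde = de − be + bd.
The 9×6 boundary matrix has rank 5 and Smith normal form diag(1,1,1,1,1).

Computing H_k = (kernel of ∂_k) / (image of ∂_{k+1}):

  H_0: rank C_0 − rank ∂_1 = 5 − 4 = 1, and the invariant factors of ∂_1 are all 1, so H_0 = Z.
  H_1: rank ker ∂_1 − rank ∂_2 = (9 − 4) − 5 = 0, and the invariant factors of ∂_2 are all 1, so H_1 = 0.
  H_2: rank ker ∂_2 − rank ∂_3 = (6 − 5) − 0 = 1, and there is no ∂_3, so H_2 = Z.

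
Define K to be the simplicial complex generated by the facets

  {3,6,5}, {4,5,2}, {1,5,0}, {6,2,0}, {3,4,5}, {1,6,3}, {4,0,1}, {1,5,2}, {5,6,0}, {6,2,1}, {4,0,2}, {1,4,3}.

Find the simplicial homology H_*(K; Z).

H_0 ≅ Z,  H_1 ≅ Z/2,  H_2 = 0.

We work with the vertex ordering 0 < 1 < 2 < 3 < 4 < 5 < 6. The simplices of K, each written with vertices in increasing order, are:

  0-simplices (7): [0], [1], [2], [3], [4], [5], [6]
  1-simplices (18): [0,1], [0,2], [0,4], [0,5], [0,6], [1,2], [1,3], [1,4], [1,5], [1,6], [2,4], [2,5], [2,6], [3,4], [3,5], [3,6], [4,5], [5,6]
  2-simplices (12): [0,1,4], [0,1,5], [0,2,4], [0,2,6], [0,5,6], [1,2,5], [1,2,6], [1,3,4], [1,3,6], [2,4,5], [3,4,5], [3,5,6]

Hence C_0 ≅ Z^7, C_1 ≅ Z^18, C_2 ≅ Z^12.

The boundary map ∂_1: C_1 → C_0 is given by ∂[p,q] = [q] − [p]. For instance
  ∂[2,4] = [4] − [2].
The 7×18 boundary matrix has rank 6 and Smith normal form diag(1,1,1,1,1,1).

The boundary map ∂_2: C_2 → C_1 acts by ∂[p,q,r] = [q,r] − [p,r] + [p,q]. For instance
  ∂[3,5,6] = [5,6] − [3,6] + [3,5],
  ∂[1,2,6] = [2,6] − [1,6] + [1,2].
The resulting 18×12 matrix has rank 12, and its Smith normal form has invariant factors (1,1,1,1,1,1,1,1,1,1,1,2).

Now H_k = ker ∂_k / im ∂_{k+1}, so:

  H_0: rank C_0 − rank ∂_1 = 7 − 6 = 1, and the invariant factors of ∂_1 are all 1, so H_0 = Z.
  H_1: rank ker ∂_1 − rank ∂_2 = (18 − 6) − 12 = 0, and ∂_2 has invariant factor 2 > 1, so H_1 = Z/2.
  H_2: rank ker ∂_2 − rank ∂_3 = (12 − 12) − 0 = 0, and there is no ∂_3, so H_2 = 0.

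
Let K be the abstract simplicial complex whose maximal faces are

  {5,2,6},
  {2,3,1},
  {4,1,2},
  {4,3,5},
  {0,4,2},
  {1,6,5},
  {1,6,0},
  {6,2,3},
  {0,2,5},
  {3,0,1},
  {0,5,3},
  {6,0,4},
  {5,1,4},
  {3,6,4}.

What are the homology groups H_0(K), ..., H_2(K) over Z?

Fix the vertex order 0 < 1 < 2 < 3 < 4 < 5 < 6 and write every simplex with vertices in increasing order. Then dim K = 2 and the simplices of K are:

  0-simplices (7): [0], [1], [2], [3], [4], [5], [6]
  1-simplices (21): [0,1], [0,2], [0,3], [0,4], [0,5], [0,6], [1,2], [1,3], [1,4], [1,5], [1,6], [2,3], [2,4], [2,5], [2,6], [3,4], [3,5], [3,6], [4,5], [4,6], [5,6]
  2-simplices (14): [0,1,3], [0,1,6], [0,2,4], [0,2,5], [0,3,5], [0,4,6], [1,2,3], [1,2,4], [1,4,5], [1,5,6], [2,3,6], [2,5,6], [3,4,5], [3,4,6]

Hence C_0 ≅ Z^7, C_1 ≅ Z^21, C_2 ≅ Z^14.

Boundary ∂_1: C_1 → C_0 sends each edge [p,q] (with p < q) to q − p. For instance
  ∂[1,5] = [5] − [1].
The resulting 7×21 matrix has rank 6, and its Smith normal form has invariant factors (1,1,1,1,1,1).

∂_2: C_2 → C_1 maps a triangle to the signed sum of its edges. For instance
  ∂[0,2,5] = [2,5] − [0,5] + [0,2],
  ∂[0,1,3] = [1,3] − [0,3] + [0,1].
As a 21×14 matrix over Z this has rank 13, with invariant factors (1,1,1,1,1,1,1,1,1,1,1,1,1).

Reading off H_k = ker ∂_k / im ∂_{k+1}:

  H_0: rank C_0 − rank ∂_1 = 7 − 6 = 1, and the invariant factors of ∂_1 are all 1, so H_0 ≅ Z.
  H_1: rank ker ∂_1 − rank ∂_2 = (21 − 6) − 13 = 2, and the invariant factors of ∂_2 are all 1, so H_1 ≅ Z^2.
  H_2: rank ker ∂_2 − rank ∂_3 = (14 − 13) − 0 = 1, and there is no ∂_3, so H_2 ≅ Z.

(K is a triangulation of the torus T^2.)

H_0 = Z,  H_1 = Z^2,  H_2 = Z.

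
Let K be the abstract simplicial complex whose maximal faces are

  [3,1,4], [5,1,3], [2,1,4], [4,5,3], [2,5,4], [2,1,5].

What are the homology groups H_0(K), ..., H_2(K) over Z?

Take the total order 1 < 2 < 3 < 4 < 5 on the vertex set. Then K (dimension 2) consists of the simplices:

  0-simplices (5): [1], [2], [3], [4], [5]
  1-simplices (9): [1,2], [1,3], [1,4], [1,5], [2,4], [2,5], [3,4], [3,5], [4,5]
  2-simplices (6): [1,2,4], [1,2,5], [1,3,4], [1,3,5], [2,4,5], [3,4,5]

Hence C_0 ≅ Z^5, C_1 ≅ Z^9, C_2 ≅ Z^6.

∂_1: C_1 → C_0 is given by ∂[p,q] = [q] − [p]. For instance
  ∂[1,4] = [4] − [1].
As a 5×9 matrix over Z this has rank 4, with invariant factors (1,1,1,1).

∂_2: C_2 → C_1 maps a triangle to the signed sum of its edges. For instance
  ∂[1,2,5] = [2,5] − [1,5] + [1,2],
  ∂[2,4,5] = [4,5] − [2,5] + [2,4].
This gives a 9×6 integer matrix of rank 5; reducing to Smith normal form yields diagonal entries (1,1,1,1,1).

From H_k ≅ ker(∂_k) / im(∂_{k+1}) we obtain:

  H_0: rank C_0 − rank ∂_1 = 5 − 4 = 1, and the invariant factors of ∂_1 are all 1, so H_0 ≅ Z.
  H_1: rank ker ∂_1 − rank ∂_2 = (9 − 4) − 5 = 0, and the invariant factors of ∂_2 are all 1, so H_1 ≅ 0.
  H_2: rank ker ∂_2 − rank ∂_3 = (6 − 5) − 0 = 1, and there is no ∂_3, so H_2 ≅ Z.

As a check, the Euler characteristic is 5 − 9 + 6 = 2, which agrees with 1 − 0 + 1 = 2.

H_0 ≅ Z,  H_1 = 0,  H_2 ≅ Z.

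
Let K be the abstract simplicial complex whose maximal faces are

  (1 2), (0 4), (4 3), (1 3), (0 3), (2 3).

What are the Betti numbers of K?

Take the total order 0 < 1 < 2 < 3 < 4 on the vertex set. Then K (dimension 1) consists of the simplices:

  0-simplices (5): [0], [1], [2], [3], [4]
  1-simplices (6): [0,3], [0,4], [1,2], [1,3], [2,3], [3,4]

Hence C_0 ≅ Z^5, C_1 ≅ Z^6.

The boundary map ∂_1: C_1 → C_0 is given by ∂[p,q] = [q] − [p]. For instance
  ∂[3,4] = [4] − [3].
The resulting 5×6 matrix has rank 4, and its Smith normal form has invariant factors (1,1,1,1).

Computing H_k = (kernel of ∂_k) / (image of ∂_{k+1}):

  H_0: rank C_0 − rank ∂_1 = 5 − 4 = 1, and the invariant factors of ∂_1 are all 1, so H_0 = Z.
  H_1: rank ker ∂_1 − rank ∂_2 = (6 − 4) − 0 = 2, and there is no ∂_2, so H_1 = Z^2.

Hence the Betti numbers are b_0 = 1, b_1 = 2.

b_0 = 1, b_1 = 2.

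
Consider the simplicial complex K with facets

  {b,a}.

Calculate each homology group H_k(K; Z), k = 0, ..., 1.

H_0 = Z,  H_1 = 0.

Order the vertices as a < b. Listing each simplex with vertices in this order, K has dimension 1 with simplices:

  0-simplices (2): a, b
  1-simplices (1): ab

so the chain groups are C_0 ≅ Z^2, C_1 ≅ Z^1.

The boundary map ∂_1: C_1 → C_0 is given by ∂[p,q] = [q] − [p].
The 2×1 boundary matrix has rank 1 and Smith normal form diag(1).

From H_k ≅ ker(∂_k) / im(∂_{k+1}) we obtain:

  H_0: rank C_0 − rank ∂_1 = 2 − 1 = 1, and the invariant factors of ∂_1 are all 1, so H_0 ≅ Z.
  H_1: rank ker ∂_1 − rank ∂_2 = (1 − 1) − 0 = 0, and there is no ∂_2, so H_1 ≅ 0.

(K is a triangulation of the 1-simplex.)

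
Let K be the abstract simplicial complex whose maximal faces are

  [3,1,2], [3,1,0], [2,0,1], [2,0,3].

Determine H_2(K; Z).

H_2 = Z.

We work with the vertex ordering 0 < 1 < 2 < 3. The simplices of K, each written with vertices in increasing order, are:

  0-simplices (4): [0], [1], [2], [3]
  1-simplices (6): [0,1], [0,2], [0,3], [1,2], [1,3], [2,3]
  2-simplices (4): [0,1,2], [0,1,3], [0,2,3], [1,2,3]

giving chain groups C_0 ≅ Z^4, C_1 ≅ Z^6, C_2 ≅ Z^4.

The boundary map ∂_1: C_1 → C_0 maps an edge to its endpoints' difference, ∂[p,q] = q − p. For instance
  ∂[0,1] = [1] − [0].
The 4×6 boundary matrix has rank 3 and Smith normal form diag(1,1,1).

∂_2: C_2 → C_1 acts by ∂[p,q,r] = [q,r] − [p,r] + [p,q]. For instance
  ∂[1,2,3] = [2,3] − [1,3] + [1,2],
  ∂[0,1,3] = [1,3] − [0,3] + [0,1].
This gives a 6×4 integer matrix of rank 3; reducing to Smith normal form yields diagonal entries (1,1,1).

Computing H_k = (kernel of ∂_k) / (image of ∂_{k+1}):

  H_2: rank ker ∂_2 − rank ∂_3 = (4 − 3) − 0 = 1, and there is no ∂_3, so H_2 ≅ Z.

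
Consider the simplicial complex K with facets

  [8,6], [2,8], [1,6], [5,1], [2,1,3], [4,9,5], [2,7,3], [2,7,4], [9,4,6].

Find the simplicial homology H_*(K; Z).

We work with the vertex ordering 1 < 2 < 3 < 4 < 5 < 6 < 7 < 8 < 9. The simplices of K, each written with vertices in increasing order, are:

  0-simplices (9): [1], [2], [3], [4], [5], [6], [7], [8], [9]
  1-simplices (16): [1,2], [1,3], [1,5], [1,6], [2,3], [2,4], [2,7], [2,8], [3,7], [4,5], [4,6], [4,7], [4,9], [5,9], [6,8], [6,9]
  2-simplices (5): [1,2,3], [2,3,7], [2,4,7], [4,5,9], [4,6,9]

so the chain groups are C_0 ≅ Z^9, C_1 ≅ Z^16, C_2 ≅ Z^5.

∂_1: C_1 → C_0 is given by ∂[p,q] = [q] − [p].
This gives a 9×16 integer matrix of rank 8; reducing to Smith normal form yields diagonal entries (1,1,1,1,1,1,1,1).

The boundary map ∂_2: C_2 → C_1 sends each 2-simplex [p,q,r] to [q,r] − [p,r] + [p,q]. For instance
  ∂[2,4,7] = [4,7] − [2,7] + [2,4],
  ∂[1,2,3] = [2,3] − [1,3] + [1,2].
The resulting 16×5 matrix has rank 5, and its Smith normal form has invariant factors (1,1,1,1,1).

Computing H_k = (kernel of ∂_k) / (image of ∂_{k+1}):

  H_0: rank C_0 − rank ∂_1 = 9 − 8 = 1, and the invariant factors of ∂_1 are all 1, so H_0 = Z.
  H_1: rank ker ∂_1 − rank ∂_2 = (16 − 8) − 5 = 3, and the invariant factors of ∂_2 are all 1, so H_1 = Z^3.
  H_2: rank ker ∂_2 − rank ∂_3 = (5 − 5) − 0 = 0, and there is no ∂_3, so H_2 = 0.

H_0 = Z,  H_1 = Z^3,  H_2 = 0.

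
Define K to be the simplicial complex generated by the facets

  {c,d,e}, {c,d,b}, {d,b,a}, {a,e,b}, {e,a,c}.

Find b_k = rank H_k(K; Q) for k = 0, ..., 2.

b_0 = 1, b_1 = 1, b_2 = 0.

Order the vertices as a < b < c < d < e. Listing each simplex with vertices in this order, K has dimension 2 with simplices:

  0-simplices (5): a, b, c, d, e
  1-simplices (10): ab, ac, ad, ae, bc, bd, be, cd, ce, de
  2-simplices (5): abd, abe, ace, bcd, cde

so the chain groups are C_0 ≅ Z^5, C_1 ≅ Z^10, C_2 ≅ Z^5.

The boundary map ∂_1: C_1 → C_0 sends each edge [p,q] (with p < q) to q − p. For instance
  ∂bd = d − b.
The resulting 5×10 matrix has rank 4, and its Smith normal form has invariant factors (1,1,1,1).

Boundary ∂_2: C_2 → C_1 maps a triangle to the signed sum of its edges. For instance
  ∂cde = de − ce + cd,
  ∂bcd = cd − bd + bc.
The 10×5 boundary matrix has rank 5 and Smith normal form diag(1,1,1,1,1).

From H_k ≅ ker(∂_k) / im(∂_{k+1}) we obtain:

  H_0: rank C_0 − rank ∂_1 = 5 − 4 = 1, and the invariant factors of ∂_1 are all 1, so H_0 ≅ Z.
  H_1: rank ker ∂_1 − rank ∂_2 = (10 − 4) − 5 = 1, and the invariant factors of ∂_2 are all 1, so H_1 ≅ Z.
  H_2: rank ker ∂_2 − rank ∂_3 = (5 − 5) − 0 = 0, and there is no ∂_3, so H_2 ≅ 0.

Hence the Betti numbers are b_0 = 1, b_1 = 1, b_2 = 0.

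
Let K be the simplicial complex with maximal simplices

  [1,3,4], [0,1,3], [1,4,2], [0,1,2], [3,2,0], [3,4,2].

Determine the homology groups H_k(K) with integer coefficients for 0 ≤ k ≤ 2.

H_0 ≅ Z,  H_1 = 0,  H_2 ≅ Z.

Order the vertices as 0 < 1 < 2 < 3 < 4. Listing each simplex with vertices in this order, K has dimension 2 with simplices:

  0-simplices (5): [0], [1], [2], [3], [4]
  1-simplices (9): [0,1], [0,2], [0,3], [1,2], [1,3], [1,4], [2,3], [2,4], [3,4]
  2-simplices (6): [0,1,2], [0,1,3], [0,2,3], [1,2,4], [1,3,4], [2,3,4]

Hence C_0 ≅ Z^5, C_1 ≅ Z^9, C_2 ≅ Z^6.

∂_1: C_1 → C_0 maps an edge to its endpoints' difference, ∂[p,q] = q − p. For instance
  ∂[1,3] = [3] − [1].
As a 5×9 matrix over Z this has rank 4, with invariant factors (1,1,1,1).

∂_2: C_2 → C_1 acts by ∂[p,q,r] = [q,r] − [p,r] + [p,q]. For instance
  ∂[0,2,3] = [2,3] − [0,3] + [0,2],
  ∂[1,2,4] = [2,4] − [1,4] + [1,2].
This gives a 9×6 integer matrix of rank 5; reducing to Smith normal form yields diagonal entries (1,1,1,1,1).

Now H_k = ker ∂_k / im ∂_{k+1}, so:

  H_0: rank C_0 − rank ∂_1 = 5 − 4 = 1, and the invariant factors of ∂_1 are all 1, so H_0 ≅ Z.
  H_1: rank ker ∂_1 − rank ∂_2 = (9 − 4) − 5 = 0, and the invariant factors of ∂_2 are all 1, so H_1 ≅ 0.
  H_2: rank ker ∂_2 − rank ∂_3 = (6 − 5) − 0 = 1, and there is no ∂_3, so H_2 ≅ Z.

As a check, the Euler characteristic is 5 − 9 + 6 = 2, which agrees with 1 − 0 + 1 = 2.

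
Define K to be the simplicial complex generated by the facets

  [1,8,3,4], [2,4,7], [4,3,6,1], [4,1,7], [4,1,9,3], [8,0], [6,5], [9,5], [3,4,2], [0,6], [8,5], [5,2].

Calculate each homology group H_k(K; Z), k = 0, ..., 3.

We work with the vertex ordering 0 < 1 < 2 < 3 < 4 < 5 < 6 < 7 < 8 < 9. The simplices of K, each written with vertices in increasing order, are:

  0-simplices (10): [0], [1], [2], [3], [4], [5], [6], [7], [8], [9]
  1-simplices (23): [0,6], [0,8], [1,3], [1,4], [1,6], [1,7], [1,8], [1,9], [2,3], [2,4], [2,5], [2,7], [3,4], [3,6], [3,8], [3,9], [4,6], [4,7], [4,8], [4,9], [5,6], [5,8], [5,9]
  2-simplices (13): [1,3,4], [1,3,6], [1,3,8], [1,3,9], [1,4,6], [1,4,7], [1,4,8], [1,4,9], [2,3,4], [2,4,7], [3,4,6], [3,4,8], [3,4,9]
  3-simplices (3): [1,3,4,6], [1,3,4,8], [1,3,4,9]

so the chain groups are C_0 ≅ Z^10, C_1 ≅ Z^23, C_2 ≅ Z^13, C_3 ≅ Z^3.

The boundary map ∂_1: C_1 → C_0 sends each edge [p,q] (with p < q) to q − p. For instance
  ∂[4,8] = [8] − [4].
The 10×23 boundary matrix has rank 9 and Smith normal form diag(1,1,1,1,1,1,1,1,1).

Boundary ∂_2: C_2 → C_1 sends each 2-simplex [p,q,r] to [q,r] − [p,r] + [p,q]. For instance
  ∂[3,4,8] = [4,8] − [3,8] + [3,4],
  ∂[1,4,7] = [4,7] − [1,7] + [1,4].
As a 23×13 matrix over Z this has rank 10, with invariant factors (1,1,1,1,1,1,1,1,1,1).

∂_3: C_3 → C_2 sends each 3-simplex σ to the alternating sum Σ_i (−1)^i (σ with its i-th vertex removed). For instance
  ∂[1,3,4,9] = [3,4,9] − [1,4,9] + [1,3,9] − [1,3,4],
  ∂[1,3,4,6] = [3,4,6] − [1,4,6] + [1,3,6] − [1,3,4].
The resulting 13×3 matrix has rank 3, and its Smith normal form has invariant factors (1,1,1).

From H_k ≅ ker(∂_k) / im(∂_{k+1}) we obtain:

  H_0: rank C_0 − rank ∂_1 = 10 − 9 = 1, and the invariant factors of ∂_1 are all 1, so H_0 ≅ Z.
  H_1: rank ker ∂_1 − rank ∂_2 = (23 − 9) − 10 = 4, and the invariant factors of ∂_2 are all 1, so H_1 ≅ Z^4.
  H_2: rank ker ∂_2 − rank ∂_3 = (13 − 10) − 3 = 0, and the invariant factors of ∂_3 are all 1, so H_2 ≅ 0.
  H_3: rank ker ∂_3 − rank ∂_4 = (3 − 3) − 0 = 0, and there is no ∂_4, so H_3 ≅ 0.

H_0 = Z,  H_1 = Z^4,  H_2 = 0,  H_3 = 0.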